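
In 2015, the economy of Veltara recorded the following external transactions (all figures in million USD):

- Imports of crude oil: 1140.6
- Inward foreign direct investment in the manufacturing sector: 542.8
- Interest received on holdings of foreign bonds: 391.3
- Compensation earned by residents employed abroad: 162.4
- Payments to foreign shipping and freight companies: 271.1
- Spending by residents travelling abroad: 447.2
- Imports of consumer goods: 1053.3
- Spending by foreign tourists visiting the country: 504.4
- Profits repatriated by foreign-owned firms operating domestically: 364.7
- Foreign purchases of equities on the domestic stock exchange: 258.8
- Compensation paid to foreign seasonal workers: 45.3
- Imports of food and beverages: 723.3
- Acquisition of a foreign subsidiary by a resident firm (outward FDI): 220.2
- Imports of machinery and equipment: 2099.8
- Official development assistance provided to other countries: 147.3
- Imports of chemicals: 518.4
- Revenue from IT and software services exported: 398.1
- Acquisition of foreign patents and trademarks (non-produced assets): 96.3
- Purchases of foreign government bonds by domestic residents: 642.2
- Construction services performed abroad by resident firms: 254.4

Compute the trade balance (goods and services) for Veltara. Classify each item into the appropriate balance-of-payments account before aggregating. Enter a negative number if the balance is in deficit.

-5096.8

Goods: -1053.3 - 518.4 - 723.3 - 1140.6 - 2099.8 = -5535.4
Services: -271.1 + 504.4 + 398.1 + 254.4 - 447.2 = 438.6
Trade balance = -5535.4 + 438.6 = -5096.8
(Excluded from the trade balance — financial account: inward foreign direct investment in the manufacturing sector 542.8, foreign purchases of equities on the domestic stock exchange 258.8, acquisition of a foreign subsidiary by a resident firm (outward FDI) 220.2, purchases of foreign government bonds by domestic residents 642.2; primary income: interest received on holdings of foreign bonds 391.3, compensation earned by residents employed abroad 162.4, profits repatriated by foreign-owned firms operating domestically 364.7, compensation paid to foreign seasonal workers 45.3; secondary income: official development assistance provided to other countries 147.3; capital account: acquisition of foreign patents and trademarks (non-produced assets) 96.3.)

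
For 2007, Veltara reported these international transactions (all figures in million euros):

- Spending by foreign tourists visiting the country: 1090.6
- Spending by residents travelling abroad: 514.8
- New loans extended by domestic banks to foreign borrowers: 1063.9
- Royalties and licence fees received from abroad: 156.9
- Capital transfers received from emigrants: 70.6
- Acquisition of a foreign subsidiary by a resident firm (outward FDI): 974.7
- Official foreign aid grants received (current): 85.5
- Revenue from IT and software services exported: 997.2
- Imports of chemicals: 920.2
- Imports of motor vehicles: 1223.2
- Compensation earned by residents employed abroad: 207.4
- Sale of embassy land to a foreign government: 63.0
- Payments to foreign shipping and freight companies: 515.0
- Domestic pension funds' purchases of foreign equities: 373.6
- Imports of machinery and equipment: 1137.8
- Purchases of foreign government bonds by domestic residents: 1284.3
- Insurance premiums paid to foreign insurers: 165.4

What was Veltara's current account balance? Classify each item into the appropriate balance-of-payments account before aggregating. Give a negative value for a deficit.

-1938.8

Goods: -1137.8 - 1223.2 - 920.2 = -3281.2
Services: -515.0 - 514.8 + 156.9 + 997.2 - 165.4 + 1090.6 = 1049.5
Primary income: 207.4
Secondary income: 85.5
Current account = (-3281.2) + 1049.5 + 207.4 + 85.5 = -1938.8
(Excluded from the current account — financial account: new loans extended by domestic banks to foreign borrowers 1063.9, acquisition of a foreign subsidiary by a resident firm (outward FDI) 974.7, domestic pension funds' purchases of foreign equities 373.6, purchases of foreign government bonds by domestic residents 1284.3; capital account: capital transfers received from emigrants 70.6, sale of embassy land to a foreign government 63.0.)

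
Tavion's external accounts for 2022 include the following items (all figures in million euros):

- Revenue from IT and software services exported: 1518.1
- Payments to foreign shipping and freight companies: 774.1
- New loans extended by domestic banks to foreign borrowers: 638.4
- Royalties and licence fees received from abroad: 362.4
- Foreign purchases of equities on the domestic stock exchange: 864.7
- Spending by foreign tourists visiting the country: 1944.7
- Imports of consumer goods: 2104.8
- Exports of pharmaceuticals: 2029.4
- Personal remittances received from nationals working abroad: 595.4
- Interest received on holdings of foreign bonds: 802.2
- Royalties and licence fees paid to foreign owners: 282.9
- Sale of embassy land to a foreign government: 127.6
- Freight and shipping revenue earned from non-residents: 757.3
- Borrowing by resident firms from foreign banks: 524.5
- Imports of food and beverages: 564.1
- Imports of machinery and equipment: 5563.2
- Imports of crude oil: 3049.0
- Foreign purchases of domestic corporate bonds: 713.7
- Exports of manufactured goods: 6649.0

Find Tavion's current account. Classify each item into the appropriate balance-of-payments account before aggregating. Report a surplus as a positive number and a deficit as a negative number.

Goods: 2029.4 + 6649.0 - 5563.2 - 564.1 - 3049.0 - 2104.8 = -2602.7
Services: -282.9 + 1944.7 + 1518.1 - 774.1 + 757.3 + 362.4 = 3525.5
Primary income: 802.2
Secondary income: 595.4
Current account = (-2602.7) + 3525.5 + 802.2 + 595.4 = 2320.4
(Excluded from the current account — financial account: new loans extended by domestic banks to foreign borrowers 638.4, foreign purchases of equities on the domestic stock exchange 864.7, borrowing by resident firms from foreign banks 524.5, foreign purchases of domestic corporate bonds 713.7; capital account: sale of embassy land to a foreign government 127.6.)

2320.4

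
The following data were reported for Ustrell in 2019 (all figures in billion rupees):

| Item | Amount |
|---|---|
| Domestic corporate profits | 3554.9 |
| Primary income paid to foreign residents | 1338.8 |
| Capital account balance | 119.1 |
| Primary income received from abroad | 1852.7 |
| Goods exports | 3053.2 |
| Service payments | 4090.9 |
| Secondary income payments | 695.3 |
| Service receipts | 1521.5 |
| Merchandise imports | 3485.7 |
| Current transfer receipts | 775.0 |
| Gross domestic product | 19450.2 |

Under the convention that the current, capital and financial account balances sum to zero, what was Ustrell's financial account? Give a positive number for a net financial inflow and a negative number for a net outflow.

2289.2

Goods balance = 3053.2 - 3485.7 = -432.5
Services balance = 1521.5 - 4090.9 = -2569.4
Trade balance (goods + services) = -432.5 + (-2569.4) = -3001.9
Net primary income = 1852.7 - 1338.8 = 513.9
Net secondary income = 775.0 - 695.3 = 79.7
Current account = -3001.9 + 513.9 + 79.7 = -2408.3
Financial account = -(-2408.3 + 119.1) = 2289.2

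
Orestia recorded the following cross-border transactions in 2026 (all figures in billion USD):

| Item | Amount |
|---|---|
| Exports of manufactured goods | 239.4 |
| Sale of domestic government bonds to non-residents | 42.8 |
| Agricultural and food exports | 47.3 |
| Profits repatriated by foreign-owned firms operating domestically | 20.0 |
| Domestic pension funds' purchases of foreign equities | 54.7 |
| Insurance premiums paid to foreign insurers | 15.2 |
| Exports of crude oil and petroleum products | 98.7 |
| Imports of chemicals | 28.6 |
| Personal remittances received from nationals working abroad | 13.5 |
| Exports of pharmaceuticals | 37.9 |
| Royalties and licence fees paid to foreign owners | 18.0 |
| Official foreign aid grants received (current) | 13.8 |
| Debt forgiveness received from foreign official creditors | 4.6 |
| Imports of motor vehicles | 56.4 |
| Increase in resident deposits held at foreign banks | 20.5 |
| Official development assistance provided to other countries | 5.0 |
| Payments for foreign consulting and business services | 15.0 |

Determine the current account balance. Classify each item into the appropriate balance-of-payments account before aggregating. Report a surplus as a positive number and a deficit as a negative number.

292.4

Goods: -28.6 - 56.4 + 47.3 + 98.7 + 37.9 + 239.4 = 338.3
Services: -18.0 - 15.2 - 15.0 = -48.2
Primary income: -20.0
Secondary income: -5.0 + 13.5 + 13.8 = 22.3
Current account = 338.3 + (-48.2) + (-20.0) + 22.3 = 292.4
(Excluded from the current account — financial account: sale of domestic government bonds to non-residents 42.8, domestic pension funds' purchases of foreign equities 54.7, increase in resident deposits held at foreign banks 20.5; capital account: debt forgiveness received from foreign official creditors 4.6.)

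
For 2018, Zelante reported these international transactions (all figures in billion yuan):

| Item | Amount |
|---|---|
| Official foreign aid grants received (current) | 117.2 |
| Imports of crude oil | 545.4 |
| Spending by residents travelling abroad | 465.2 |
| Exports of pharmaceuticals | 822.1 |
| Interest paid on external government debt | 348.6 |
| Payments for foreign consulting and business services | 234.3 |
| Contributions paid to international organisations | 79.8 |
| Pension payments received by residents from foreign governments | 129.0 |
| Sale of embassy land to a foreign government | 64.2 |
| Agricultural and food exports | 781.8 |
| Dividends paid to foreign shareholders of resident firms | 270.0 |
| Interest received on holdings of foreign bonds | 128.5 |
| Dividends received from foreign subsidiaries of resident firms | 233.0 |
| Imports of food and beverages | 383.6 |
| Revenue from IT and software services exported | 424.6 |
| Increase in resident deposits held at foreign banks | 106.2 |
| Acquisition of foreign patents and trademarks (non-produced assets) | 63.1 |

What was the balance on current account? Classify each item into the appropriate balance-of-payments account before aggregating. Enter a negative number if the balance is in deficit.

309.3

Goods: 822.1 - 383.6 - 545.4 + 781.8 = 674.9
Services: -465.2 - 234.3 + 424.6 = -274.9
Primary income: -270.0 + 233.0 - 348.6 + 128.5 = -257.1
Secondary income: -79.8 + 117.2 + 129.0 = 166.4
Current account = 674.9 + (-274.9) + (-257.1) + 166.4 = 309.3
(Excluded from the current account — capital account: sale of embassy land to a foreign government 64.2, acquisition of foreign patents and trademarks (non-produced assets) 63.1; financial account: increase in resident deposits held at foreign banks 106.2.)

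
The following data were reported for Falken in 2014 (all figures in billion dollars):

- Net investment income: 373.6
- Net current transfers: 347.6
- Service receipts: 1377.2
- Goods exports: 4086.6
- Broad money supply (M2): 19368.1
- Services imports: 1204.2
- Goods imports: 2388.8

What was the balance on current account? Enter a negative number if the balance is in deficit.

2592.0

Goods balance = 4086.6 - 2388.8 = 1697.8
Services balance = 1377.2 - 1204.2 = 173.0
Trade balance (goods + services) = 1697.8 + 173.0 = 1870.8
Net primary income = 373.6
Net secondary income = 347.6
Current account = 1870.8 + 373.6 + 347.6 = 2592.0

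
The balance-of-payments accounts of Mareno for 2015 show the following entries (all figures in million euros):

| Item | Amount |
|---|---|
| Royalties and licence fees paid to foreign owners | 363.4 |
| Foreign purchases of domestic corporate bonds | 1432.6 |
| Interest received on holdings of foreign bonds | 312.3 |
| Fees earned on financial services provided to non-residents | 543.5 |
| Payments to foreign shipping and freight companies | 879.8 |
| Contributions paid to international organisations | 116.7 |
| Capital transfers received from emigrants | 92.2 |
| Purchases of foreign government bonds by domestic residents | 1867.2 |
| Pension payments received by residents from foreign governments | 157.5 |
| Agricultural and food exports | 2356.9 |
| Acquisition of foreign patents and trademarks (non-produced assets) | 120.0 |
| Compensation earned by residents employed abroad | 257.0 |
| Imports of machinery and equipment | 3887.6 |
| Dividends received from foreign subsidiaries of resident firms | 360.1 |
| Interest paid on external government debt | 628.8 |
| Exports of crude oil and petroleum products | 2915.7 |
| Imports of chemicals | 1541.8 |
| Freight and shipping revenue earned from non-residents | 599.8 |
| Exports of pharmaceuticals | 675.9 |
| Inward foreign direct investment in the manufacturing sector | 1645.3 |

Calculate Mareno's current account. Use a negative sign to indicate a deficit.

760.6

Goods: -1541.8 + 2356.9 + 2915.7 - 3887.6 + 675.9 = 519.1
Services: 599.8 - 363.4 - 879.8 + 543.5 = -99.9
Primary income: -628.8 + 360.1 + 257.0 + 312.3 = 300.6
Secondary income: 157.5 - 116.7 = 40.8
Current account = 519.1 + (-99.9) + 300.6 + 40.8 = 760.6
(Excluded from the current account — financial account: foreign purchases of domestic corporate bonds 1432.6, purchases of foreign government bonds by domestic residents 1867.2, inward foreign direct investment in the manufacturing sector 1645.3; capital account: capital transfers received from emigrants 92.2, acquisition of foreign patents and trademarks (non-produced assets) 120.0.)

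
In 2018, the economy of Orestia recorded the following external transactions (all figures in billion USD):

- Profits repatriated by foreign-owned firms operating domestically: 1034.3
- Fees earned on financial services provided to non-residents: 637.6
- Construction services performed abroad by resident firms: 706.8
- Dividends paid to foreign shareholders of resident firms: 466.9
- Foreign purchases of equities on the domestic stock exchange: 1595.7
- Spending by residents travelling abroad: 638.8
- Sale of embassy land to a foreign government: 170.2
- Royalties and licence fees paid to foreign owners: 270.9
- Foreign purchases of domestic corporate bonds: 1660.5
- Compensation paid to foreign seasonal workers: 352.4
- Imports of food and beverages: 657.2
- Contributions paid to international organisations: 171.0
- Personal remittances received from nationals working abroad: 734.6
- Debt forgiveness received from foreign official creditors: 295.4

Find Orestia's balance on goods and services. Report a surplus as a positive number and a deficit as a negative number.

Goods: -657.2
Services: -638.8 - 270.9 + 637.6 + 706.8 = 434.7
Trade balance = -657.2 + 434.7 = -222.5
(Excluded from the trade balance — primary income: profits repatriated by foreign-owned firms operating domestically 1034.3, dividends paid to foreign shareholders of resident firms 466.9, compensation paid to foreign seasonal workers 352.4; financial account: foreign purchases of equities on the domestic stock exchange 1595.7, foreign purchases of domestic corporate bonds 1660.5; capital account: sale of embassy land to a foreign government 170.2, debt forgiveness received from foreign official creditors 295.4; secondary income: contributions paid to international organisations 171.0, personal remittances received from nationals working abroad 734.6.)

-222.5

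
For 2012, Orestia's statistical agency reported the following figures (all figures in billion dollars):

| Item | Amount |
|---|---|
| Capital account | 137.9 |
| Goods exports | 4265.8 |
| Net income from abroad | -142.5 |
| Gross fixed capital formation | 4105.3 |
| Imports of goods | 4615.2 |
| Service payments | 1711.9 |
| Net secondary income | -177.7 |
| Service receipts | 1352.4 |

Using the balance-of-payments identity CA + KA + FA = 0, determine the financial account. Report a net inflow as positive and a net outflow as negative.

Goods balance = 4265.8 - 4615.2 = -349.4
Services balance = 1352.4 - 1711.9 = -359.5
Trade balance (goods + services) = -349.4 + (-359.5) = -708.9
Net primary income = -142.5
Net secondary income = -177.7
Current account = -708.9 + (-142.5) + (-177.7) = -1029.1
Financial account = -(-1029.1 + 137.9) = 891.2

891.2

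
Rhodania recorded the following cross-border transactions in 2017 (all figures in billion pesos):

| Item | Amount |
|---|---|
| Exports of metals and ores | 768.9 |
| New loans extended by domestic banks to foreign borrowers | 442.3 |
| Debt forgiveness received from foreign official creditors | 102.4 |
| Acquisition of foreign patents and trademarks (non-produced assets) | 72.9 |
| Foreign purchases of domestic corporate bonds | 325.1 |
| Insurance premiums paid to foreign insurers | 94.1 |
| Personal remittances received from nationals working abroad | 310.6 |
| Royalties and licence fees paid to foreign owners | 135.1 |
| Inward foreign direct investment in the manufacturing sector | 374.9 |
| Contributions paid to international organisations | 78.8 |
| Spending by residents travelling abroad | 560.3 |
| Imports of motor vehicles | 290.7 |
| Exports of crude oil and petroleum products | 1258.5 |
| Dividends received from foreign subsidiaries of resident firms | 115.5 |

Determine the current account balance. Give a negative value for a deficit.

Goods: 1258.5 + 768.9 - 290.7 = 1736.7
Services: -135.1 - 94.1 - 560.3 = -789.5
Primary income: 115.5
Secondary income: 310.6 - 78.8 = 231.8
Current account = 1736.7 + (-789.5) + 115.5 + 231.8 = 1294.5
(Excluded from the current account — financial account: new loans extended by domestic banks to foreign borrowers 442.3, foreign purchases of domestic corporate bonds 325.1, inward foreign direct investment in the manufacturing sector 374.9; capital account: debt forgiveness received from foreign official creditors 102.4, acquisition of foreign patents and trademarks (non-produced assets) 72.9.)

1294.5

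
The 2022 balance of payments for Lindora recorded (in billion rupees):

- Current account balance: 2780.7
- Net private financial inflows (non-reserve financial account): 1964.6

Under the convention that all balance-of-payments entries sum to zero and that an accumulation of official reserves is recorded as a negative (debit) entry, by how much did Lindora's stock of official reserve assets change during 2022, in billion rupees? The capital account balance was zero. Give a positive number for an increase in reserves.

4745.3

Official reserve transactions balance = -(2780.7 + 1964.6) = -4745.3
An accumulation of reserves is recorded as a debit (negative entry), so the change in the stock of reserves is the negative of that balance.
Change in official reserves = -(-4745.3) = 4745.3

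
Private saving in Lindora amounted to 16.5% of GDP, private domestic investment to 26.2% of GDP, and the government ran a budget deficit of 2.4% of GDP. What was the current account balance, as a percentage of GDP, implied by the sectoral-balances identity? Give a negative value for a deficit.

By the sectoral-balances identity, CA = (S_private - I) + (T - G).
Private balance = 16.5 - 26.2 = -9.7
Government balance (T - G) = -2.4
CA = -9.7 + (-2.4) = -12.1

-12.1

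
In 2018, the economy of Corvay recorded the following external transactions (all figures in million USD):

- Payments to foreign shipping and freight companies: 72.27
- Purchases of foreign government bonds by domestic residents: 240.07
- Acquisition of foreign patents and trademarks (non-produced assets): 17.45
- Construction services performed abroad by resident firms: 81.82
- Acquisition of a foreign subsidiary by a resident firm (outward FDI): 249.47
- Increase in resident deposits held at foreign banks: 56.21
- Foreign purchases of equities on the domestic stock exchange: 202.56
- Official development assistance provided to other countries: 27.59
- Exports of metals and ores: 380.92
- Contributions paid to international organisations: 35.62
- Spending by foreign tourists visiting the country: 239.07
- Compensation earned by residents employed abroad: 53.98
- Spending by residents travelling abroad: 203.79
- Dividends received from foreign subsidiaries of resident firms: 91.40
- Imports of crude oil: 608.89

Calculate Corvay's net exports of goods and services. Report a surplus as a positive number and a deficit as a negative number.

-183.14

Goods: -608.89 + 380.92 = -227.97
Services: 239.07 + 81.82 - 72.27 - 203.79 = 44.83
Trade balance = -227.97 + 44.83 = -183.14
(Excluded from the trade balance — financial account: purchases of foreign government bonds by domestic residents 240.07, acquisition of a foreign subsidiary by a resident firm (outward FDI) 249.47, increase in resident deposits held at foreign banks 56.21, foreign purchases of equities on the domestic stock exchange 202.56; capital account: acquisition of foreign patents and trademarks (non-produced assets) 17.45; secondary income: official development assistance provided to other countries 27.59, contributions paid to international organisations 35.62; primary income: compensation earned by residents employed abroad 53.98, dividends received from foreign subsidiaries of resident firms 91.40.)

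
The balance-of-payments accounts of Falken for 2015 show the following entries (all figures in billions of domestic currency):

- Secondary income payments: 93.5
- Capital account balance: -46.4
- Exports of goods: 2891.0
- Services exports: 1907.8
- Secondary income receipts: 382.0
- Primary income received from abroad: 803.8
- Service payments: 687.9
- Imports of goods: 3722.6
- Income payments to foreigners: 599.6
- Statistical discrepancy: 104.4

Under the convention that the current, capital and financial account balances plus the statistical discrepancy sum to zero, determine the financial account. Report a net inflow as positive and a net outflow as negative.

Goods balance = 2891.0 - 3722.6 = -831.6
Services balance = 1907.8 - 687.9 = 1219.9
Trade balance (goods + services) = -831.6 + 1219.9 = 388.3
Net primary income = 803.8 - 599.6 = 204.2
Net secondary income = 382.0 - 93.5 = 288.5
Current account = 388.3 + 204.2 + 288.5 = 881.0
Financial account = -(881.0 + (-46.4) + 104.4) = -939.0

-939.0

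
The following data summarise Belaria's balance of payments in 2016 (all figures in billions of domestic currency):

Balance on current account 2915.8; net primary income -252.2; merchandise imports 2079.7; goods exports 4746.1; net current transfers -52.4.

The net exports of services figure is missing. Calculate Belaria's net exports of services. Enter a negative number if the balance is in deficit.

554.0

Current account = goods balance + services balance + net primary income + net secondary income
Sum of the known components = 2361.8
Net exports of services = CA - (known components) = 2915.8 - 2361.8 = 554.0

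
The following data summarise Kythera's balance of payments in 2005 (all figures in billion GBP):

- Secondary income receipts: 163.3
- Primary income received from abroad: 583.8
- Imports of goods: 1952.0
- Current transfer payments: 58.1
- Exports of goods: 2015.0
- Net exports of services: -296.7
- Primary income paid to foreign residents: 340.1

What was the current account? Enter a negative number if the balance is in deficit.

Goods balance = 2015.0 - 1952.0 = 63.0
Services balance = -296.7
Trade balance (goods + services) = 63.0 + (-296.7) = -233.7
Net primary income = 583.8 - 340.1 = 243.7
Net secondary income = 163.3 - 58.1 = 105.2
Current account = -233.7 + 243.7 + 105.2 = 115.2

115.2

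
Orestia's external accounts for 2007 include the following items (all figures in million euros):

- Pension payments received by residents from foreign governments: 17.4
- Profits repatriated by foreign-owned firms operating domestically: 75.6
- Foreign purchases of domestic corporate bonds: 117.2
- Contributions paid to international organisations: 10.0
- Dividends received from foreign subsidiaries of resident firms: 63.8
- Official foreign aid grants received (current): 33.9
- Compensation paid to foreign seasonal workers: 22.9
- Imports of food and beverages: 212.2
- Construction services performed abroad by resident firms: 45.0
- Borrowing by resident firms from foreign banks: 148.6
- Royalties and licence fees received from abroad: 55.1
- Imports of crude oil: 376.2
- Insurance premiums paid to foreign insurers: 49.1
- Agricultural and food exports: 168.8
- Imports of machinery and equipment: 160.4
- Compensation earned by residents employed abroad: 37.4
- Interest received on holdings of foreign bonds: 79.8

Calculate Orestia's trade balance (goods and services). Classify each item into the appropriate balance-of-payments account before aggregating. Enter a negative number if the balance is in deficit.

Goods: 168.8 - 160.4 - 376.2 - 212.2 = -580.0
Services: 45.0 - 49.1 + 55.1 = 51.0
Trade balance = -580.0 + 51.0 = -529.0
(Excluded from the trade balance — secondary income: pension payments received by residents from foreign governments 17.4, contributions paid to international organisations 10.0, official foreign aid grants received (current) 33.9; primary income: profits repatriated by foreign-owned firms operating domestically 75.6, dividends received from foreign subsidiaries of resident firms 63.8, compensation paid to foreign seasonal workers 22.9, compensation earned by residents employed abroad 37.4, interest received on holdings of foreign bonds 79.8; financial account: foreign purchases of domestic corporate bonds 117.2, borrowing by resident firms from foreign banks 148.6.)

-529.0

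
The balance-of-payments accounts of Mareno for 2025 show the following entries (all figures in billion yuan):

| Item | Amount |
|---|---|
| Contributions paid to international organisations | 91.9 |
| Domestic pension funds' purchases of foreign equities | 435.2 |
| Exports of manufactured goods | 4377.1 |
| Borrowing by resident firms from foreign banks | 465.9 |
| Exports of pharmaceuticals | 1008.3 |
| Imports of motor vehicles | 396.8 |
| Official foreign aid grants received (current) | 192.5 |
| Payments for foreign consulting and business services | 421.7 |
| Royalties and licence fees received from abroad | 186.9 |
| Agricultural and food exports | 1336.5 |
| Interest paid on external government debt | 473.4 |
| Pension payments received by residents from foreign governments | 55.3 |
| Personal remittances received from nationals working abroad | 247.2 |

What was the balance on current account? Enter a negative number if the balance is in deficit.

6020.0

Goods: 4377.1 + 1008.3 - 396.8 + 1336.5 = 6325.1
Services: 186.9 - 421.7 = -234.8
Primary income: -473.4
Secondary income: -91.9 + 55.3 + 247.2 + 192.5 = 403.1
Current account = 6325.1 + (-234.8) + (-473.4) + 403.1 = 6020.0
(Excluded from the current account — financial account: domestic pension funds' purchases of foreign equities 435.2, borrowing by resident firms from foreign banks 465.9.)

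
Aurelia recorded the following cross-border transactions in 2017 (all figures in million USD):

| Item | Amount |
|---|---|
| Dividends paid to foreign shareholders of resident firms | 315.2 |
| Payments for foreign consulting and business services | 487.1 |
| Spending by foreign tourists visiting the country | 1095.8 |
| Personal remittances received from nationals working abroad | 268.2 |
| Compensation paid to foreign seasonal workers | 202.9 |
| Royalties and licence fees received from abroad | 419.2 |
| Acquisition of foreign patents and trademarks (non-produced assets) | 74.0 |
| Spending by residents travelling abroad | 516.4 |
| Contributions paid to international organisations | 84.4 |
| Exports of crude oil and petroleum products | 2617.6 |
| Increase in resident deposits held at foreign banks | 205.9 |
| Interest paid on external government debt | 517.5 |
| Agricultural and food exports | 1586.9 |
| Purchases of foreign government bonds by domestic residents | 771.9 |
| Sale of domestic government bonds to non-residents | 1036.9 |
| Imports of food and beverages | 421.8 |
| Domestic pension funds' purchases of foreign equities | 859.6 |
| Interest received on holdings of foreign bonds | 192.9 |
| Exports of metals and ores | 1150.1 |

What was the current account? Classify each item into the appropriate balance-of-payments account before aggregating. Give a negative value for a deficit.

Goods: 2617.6 + 1586.9 - 421.8 + 1150.1 = 4932.8
Services: 1095.8 - 516.4 - 487.1 + 419.2 = 511.5
Primary income: -517.5 - 202.9 + 192.9 - 315.2 = -842.7
Secondary income: -84.4 + 268.2 = 183.8
Current account = 4932.8 + 511.5 + (-842.7) + 183.8 = 4785.4
(Excluded from the current account — capital account: acquisition of foreign patents and trademarks (non-produced assets) 74.0; financial account: increase in resident deposits held at foreign banks 205.9, purchases of foreign government bonds by domestic residents 771.9, sale of domestic government bonds to non-residents 1036.9, domestic pension funds' purchases of foreign equities 859.6.)

4785.4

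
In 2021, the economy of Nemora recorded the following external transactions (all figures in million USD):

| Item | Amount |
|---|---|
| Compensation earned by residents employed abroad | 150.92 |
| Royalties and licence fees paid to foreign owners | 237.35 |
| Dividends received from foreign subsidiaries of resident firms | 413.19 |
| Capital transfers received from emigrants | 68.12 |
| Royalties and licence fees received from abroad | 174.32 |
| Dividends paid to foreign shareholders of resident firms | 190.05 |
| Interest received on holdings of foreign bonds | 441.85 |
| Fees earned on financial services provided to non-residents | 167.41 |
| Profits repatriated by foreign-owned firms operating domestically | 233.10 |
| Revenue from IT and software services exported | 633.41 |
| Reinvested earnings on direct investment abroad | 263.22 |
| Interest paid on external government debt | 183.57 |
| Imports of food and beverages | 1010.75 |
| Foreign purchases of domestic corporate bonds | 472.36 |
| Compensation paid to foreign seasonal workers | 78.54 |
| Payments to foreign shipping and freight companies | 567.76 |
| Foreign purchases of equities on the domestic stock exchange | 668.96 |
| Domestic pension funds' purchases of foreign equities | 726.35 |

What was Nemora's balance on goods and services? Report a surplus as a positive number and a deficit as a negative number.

Goods: -1010.75
Services: 174.32 + 633.41 + 167.41 - 237.35 - 567.76 = 170.03
Trade balance = -1010.75 + 170.03 = -840.72
(Excluded from the trade balance — primary income: compensation earned by residents employed abroad 150.92, dividends received from foreign subsidiaries of resident firms 413.19, dividends paid to foreign shareholders of resident firms 190.05, interest received on holdings of foreign bonds 441.85, profits repatriated by foreign-owned firms operating domestically 233.10, reinvested earnings on direct investment abroad 263.22, interest paid on external government debt 183.57, compensation paid to foreign seasonal workers 78.54; capital account: capital transfers received from emigrants 68.12; financial account: foreign purchases of domestic corporate bonds 472.36, foreign purchases of equities on the domestic stock exchange 668.96, domestic pension funds' purchases of foreign equities 726.35.)

-840.72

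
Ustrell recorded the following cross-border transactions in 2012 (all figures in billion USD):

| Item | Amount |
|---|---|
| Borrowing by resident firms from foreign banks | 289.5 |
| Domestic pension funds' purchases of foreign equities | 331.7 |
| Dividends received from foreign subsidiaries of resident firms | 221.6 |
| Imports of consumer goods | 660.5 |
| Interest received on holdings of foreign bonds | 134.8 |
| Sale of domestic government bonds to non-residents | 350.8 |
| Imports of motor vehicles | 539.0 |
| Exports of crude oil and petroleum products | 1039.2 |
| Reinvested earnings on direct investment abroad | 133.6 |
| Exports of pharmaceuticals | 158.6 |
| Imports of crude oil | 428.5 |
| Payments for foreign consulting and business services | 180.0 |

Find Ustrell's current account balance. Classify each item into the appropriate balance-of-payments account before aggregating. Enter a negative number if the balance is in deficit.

-120.2

Goods: -660.5 + 158.6 - 428.5 + 1039.2 - 539.0 = -430.2
Services: -180.0
Primary income: 134.8 + 221.6 + 133.6 = 490.0
Current account = (-430.2) + (-180.0) + 490.0 = -120.2
(Excluded from the current account — financial account: borrowing by resident firms from foreign banks 289.5, domestic pension funds' purchases of foreign equities 331.7, sale of domestic government bonds to non-residents 350.8.)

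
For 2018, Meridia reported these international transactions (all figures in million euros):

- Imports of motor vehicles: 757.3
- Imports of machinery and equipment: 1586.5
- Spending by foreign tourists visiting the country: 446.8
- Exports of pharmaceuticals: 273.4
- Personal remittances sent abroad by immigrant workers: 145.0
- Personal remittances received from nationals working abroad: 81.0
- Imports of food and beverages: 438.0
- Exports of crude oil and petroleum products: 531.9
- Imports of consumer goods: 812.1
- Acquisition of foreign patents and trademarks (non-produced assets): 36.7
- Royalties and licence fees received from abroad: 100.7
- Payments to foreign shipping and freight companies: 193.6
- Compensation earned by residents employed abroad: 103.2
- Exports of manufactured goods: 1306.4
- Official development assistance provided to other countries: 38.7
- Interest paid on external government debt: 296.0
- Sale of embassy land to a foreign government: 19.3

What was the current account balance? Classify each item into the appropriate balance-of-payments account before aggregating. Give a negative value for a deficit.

Goods: 531.9 + 273.4 - 1586.5 + 1306.4 - 757.3 - 812.1 - 438.0 = -1482.2
Services: 446.8 + 100.7 - 193.6 = 353.9
Primary income: 103.2 - 296.0 = -192.8
Secondary income: 81.0 - 145.0 - 38.7 = -102.7
Current account = (-1482.2) + 353.9 + (-192.8) + (-102.7) = -1423.8
(Excluded from the current account — capital account: acquisition of foreign patents and trademarks (non-produced assets) 36.7, sale of embassy land to a foreign government 19.3.)

-1423.8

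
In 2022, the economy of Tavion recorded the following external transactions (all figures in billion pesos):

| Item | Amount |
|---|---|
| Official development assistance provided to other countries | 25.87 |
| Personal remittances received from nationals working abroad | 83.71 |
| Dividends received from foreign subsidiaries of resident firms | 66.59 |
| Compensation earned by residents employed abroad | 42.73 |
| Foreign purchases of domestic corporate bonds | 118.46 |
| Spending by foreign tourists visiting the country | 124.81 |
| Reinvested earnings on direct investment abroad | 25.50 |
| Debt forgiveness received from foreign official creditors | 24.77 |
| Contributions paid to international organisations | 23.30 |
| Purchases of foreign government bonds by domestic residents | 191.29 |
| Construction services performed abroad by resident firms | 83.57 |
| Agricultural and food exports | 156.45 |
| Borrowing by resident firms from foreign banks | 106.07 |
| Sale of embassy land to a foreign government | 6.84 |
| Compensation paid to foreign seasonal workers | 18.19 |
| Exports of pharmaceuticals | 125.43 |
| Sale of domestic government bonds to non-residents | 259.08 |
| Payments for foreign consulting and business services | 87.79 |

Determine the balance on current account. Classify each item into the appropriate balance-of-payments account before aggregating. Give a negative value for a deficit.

Goods: 156.45 + 125.43 = 281.88
Services: -87.79 + 83.57 + 124.81 = 120.59
Primary income: 25.50 + 42.73 + 66.59 - 18.19 = 116.63
Secondary income: -25.87 - 23.30 + 83.71 = 34.54
Current account = 281.88 + 120.59 + 116.63 + 34.54 = 553.64
(Excluded from the current account — financial account: foreign purchases of domestic corporate bonds 118.46, purchases of foreign government bonds by domestic residents 191.29, borrowing by resident firms from foreign banks 106.07, sale of domestic government bonds to non-residents 259.08; capital account: debt forgiveness received from foreign official creditors 24.77, sale of embassy land to a foreign government 6.84.)

553.64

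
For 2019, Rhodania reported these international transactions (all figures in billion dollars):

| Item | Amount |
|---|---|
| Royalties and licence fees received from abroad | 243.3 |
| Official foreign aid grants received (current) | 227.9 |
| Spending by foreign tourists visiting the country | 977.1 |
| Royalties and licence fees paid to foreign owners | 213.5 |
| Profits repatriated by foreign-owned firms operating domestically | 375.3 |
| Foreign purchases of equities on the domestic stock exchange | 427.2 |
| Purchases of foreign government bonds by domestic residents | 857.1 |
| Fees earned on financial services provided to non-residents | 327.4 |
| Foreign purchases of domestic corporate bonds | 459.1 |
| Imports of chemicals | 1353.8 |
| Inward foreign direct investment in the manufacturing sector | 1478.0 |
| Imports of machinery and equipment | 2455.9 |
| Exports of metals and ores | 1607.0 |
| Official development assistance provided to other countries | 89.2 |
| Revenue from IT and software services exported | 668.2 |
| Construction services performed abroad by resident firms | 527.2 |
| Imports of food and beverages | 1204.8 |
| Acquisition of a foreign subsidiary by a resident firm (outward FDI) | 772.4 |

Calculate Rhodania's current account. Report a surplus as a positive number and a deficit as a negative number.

-1114.4

Goods: 1607.0 - 2455.9 - 1353.8 - 1204.8 = -3407.5
Services: 668.2 + 243.3 + 527.2 - 213.5 + 977.1 + 327.4 = 2529.7
Primary income: -375.3
Secondary income: -89.2 + 227.9 = 138.7
Current account = (-3407.5) + 2529.7 + (-375.3) + 138.7 = -1114.4
(Excluded from the current account — financial account: foreign purchases of equities on the domestic stock exchange 427.2, purchases of foreign government bonds by domestic residents 857.1, foreign purchases of domestic corporate bonds 459.1, inward foreign direct investment in the manufacturing sector 1478.0, acquisition of a foreign subsidiary by a resident firm (outward FDI) 772.4.)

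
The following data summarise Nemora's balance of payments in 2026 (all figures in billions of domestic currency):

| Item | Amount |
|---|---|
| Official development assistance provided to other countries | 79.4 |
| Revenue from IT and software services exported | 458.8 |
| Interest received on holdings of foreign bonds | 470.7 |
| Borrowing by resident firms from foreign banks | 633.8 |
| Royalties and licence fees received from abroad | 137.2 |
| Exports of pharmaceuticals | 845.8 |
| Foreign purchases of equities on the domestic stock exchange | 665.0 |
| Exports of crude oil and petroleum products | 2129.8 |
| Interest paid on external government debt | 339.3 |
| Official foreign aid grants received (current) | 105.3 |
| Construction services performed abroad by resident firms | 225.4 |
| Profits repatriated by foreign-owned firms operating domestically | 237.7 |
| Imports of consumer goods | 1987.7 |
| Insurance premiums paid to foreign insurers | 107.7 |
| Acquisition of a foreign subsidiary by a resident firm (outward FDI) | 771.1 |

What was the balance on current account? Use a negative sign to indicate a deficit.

1621.2

Goods: -1987.7 + 2129.8 + 845.8 = 987.9
Services: 137.2 + 225.4 + 458.8 - 107.7 = 713.7
Primary income: -237.7 + 470.7 - 339.3 = -106.3
Secondary income: -79.4 + 105.3 = 25.9
Current account = 987.9 + 713.7 + (-106.3) + 25.9 = 1621.2
(Excluded from the current account — financial account: borrowing by resident firms from foreign banks 633.8, foreign purchases of equities on the domestic stock exchange 665.0, acquisition of a foreign subsidiary by a resident firm (outward FDI) 771.1.)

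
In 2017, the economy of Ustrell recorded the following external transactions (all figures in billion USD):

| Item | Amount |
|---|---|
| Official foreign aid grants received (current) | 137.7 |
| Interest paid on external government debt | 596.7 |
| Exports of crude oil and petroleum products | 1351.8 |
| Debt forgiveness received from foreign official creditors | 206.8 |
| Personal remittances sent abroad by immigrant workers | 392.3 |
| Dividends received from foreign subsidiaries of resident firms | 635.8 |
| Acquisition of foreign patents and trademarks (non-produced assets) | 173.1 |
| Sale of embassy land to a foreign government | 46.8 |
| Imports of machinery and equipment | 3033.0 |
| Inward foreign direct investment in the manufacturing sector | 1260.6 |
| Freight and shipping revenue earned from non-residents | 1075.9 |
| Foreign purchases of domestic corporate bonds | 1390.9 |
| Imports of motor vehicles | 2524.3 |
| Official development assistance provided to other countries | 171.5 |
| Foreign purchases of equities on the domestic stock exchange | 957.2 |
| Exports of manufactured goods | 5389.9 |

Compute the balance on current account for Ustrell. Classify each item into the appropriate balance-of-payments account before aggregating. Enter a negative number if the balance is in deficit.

1873.3

Goods: 1351.8 - 2524.3 + 5389.9 - 3033.0 = 1184.4
Services: 1075.9
Primary income: 635.8 - 596.7 = 39.1
Secondary income: -392.3 + 137.7 - 171.5 = -426.1
Current account = 1184.4 + 1075.9 + 39.1 + (-426.1) = 1873.3
(Excluded from the current account — capital account: debt forgiveness received from foreign official creditors 206.8, acquisition of foreign patents and trademarks (non-produced assets) 173.1, sale of embassy land to a foreign government 46.8; financial account: inward foreign direct investment in the manufacturing sector 1260.6, foreign purchases of domestic corporate bonds 1390.9, foreign purchases of equities on the domestic stock exchange 957.2.)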